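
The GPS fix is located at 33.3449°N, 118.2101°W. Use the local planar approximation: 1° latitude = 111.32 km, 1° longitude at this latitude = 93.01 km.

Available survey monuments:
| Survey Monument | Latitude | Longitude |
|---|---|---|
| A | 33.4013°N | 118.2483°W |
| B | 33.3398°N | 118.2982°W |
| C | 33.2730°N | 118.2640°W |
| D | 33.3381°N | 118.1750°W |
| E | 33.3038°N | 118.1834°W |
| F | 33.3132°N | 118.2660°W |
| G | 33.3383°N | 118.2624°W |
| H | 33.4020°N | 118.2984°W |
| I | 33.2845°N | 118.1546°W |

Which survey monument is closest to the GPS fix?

Distances from 33.3449°N, 118.2101°W:
A: √((0.0564·111.32)² + (-0.0382·93.01)²) = √(39.418909 + 12.623681) = 7.2141 km
B: √((-0.0051·111.32)² + (-0.0881·93.01)²) = √(0.322320 + 67.144602) = 8.2138 km
C: √((-0.0719·111.32)² + (-0.0539·93.01)²) = √(64.062543 + 25.132565) = 9.4443 km
D: √((-0.0068·111.32)² + (0.0351·93.01)²) = √(0.573013 + 10.657946) = 3.3513 km
E: √((-0.0411·111.32)² + (0.0267·93.01)²) = √(20.932931 + 6.167112) = 5.2058 km
F: √((-0.0317·111.32)² + (-0.0559·93.01)²) = √(12.452740 + 27.032294) = 6.2837 km
G: √((-0.0066·111.32)² + (-0.0523·93.01)²) = √(0.539802 + 23.662611) = 4.9196 km
H: √((0.0571·111.32)² + (-0.0883·93.01)²) = √(40.403465 + 67.449805) = 10.3852 km
I: √((-0.0604·111.32)² + (0.0555·93.01)²) = √(45.208518 + 26.646812) = 8.4768 km
Minimum: D at 3.3513 km.

D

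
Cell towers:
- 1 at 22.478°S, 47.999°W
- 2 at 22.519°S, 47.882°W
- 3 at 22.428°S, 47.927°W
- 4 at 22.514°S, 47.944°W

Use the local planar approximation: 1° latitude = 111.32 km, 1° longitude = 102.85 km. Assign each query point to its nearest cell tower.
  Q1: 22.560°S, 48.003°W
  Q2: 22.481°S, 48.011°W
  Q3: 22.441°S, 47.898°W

Q1→4; Q2→1; Q3→3

Q1 at 22.560°S, 48.003°W:
  1: 9.138 km
  2: 13.255 km
  3: 16.644 km
  4: 7.940 km
  → nearest: 4 (7.940 km)
Q2 at 22.481°S, 48.011°W:
  1: 1.279 km
  2: 13.926 km
  3: 10.462 km
  4: 7.809 km
  → nearest: 1 (1.279 km)
Q3 at 22.441°S, 47.898°W:
  1: 11.175 km
  2: 8.838 km
  3: 3.315 km
  4: 9.403 km
  → nearest: 3 (3.315 km)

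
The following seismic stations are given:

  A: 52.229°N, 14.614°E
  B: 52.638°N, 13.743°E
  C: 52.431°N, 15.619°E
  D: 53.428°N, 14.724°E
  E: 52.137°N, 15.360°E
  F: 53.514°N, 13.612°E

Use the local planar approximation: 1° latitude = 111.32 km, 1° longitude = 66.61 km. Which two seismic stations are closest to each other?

C and E

Pairwise distances:
A–B: √((0.409·111.32)² + (-0.871·66.61)²) = √(2072.96997 + 3366.00826) = 73.749 km
A–C: √((0.202·111.32)² + (1.005·66.61)²) = √(505.64898 + 4481.37194) = 70.619 km
A–D: √((1.199·111.32)² + (0.110·66.61)²) = √(17814.95631 + 53.68639) = 133.674 km
A–E: √((-0.092·111.32)² + (0.746·66.61)²) = √(104.88709 + 2469.20144) = 50.735 km
A–F: √((1.285·111.32)² + (-1.002·66.61)²) = √(20462.21533 + 4454.65742) = 157.851 km
B–C: √((-0.207·111.32)² + (1.876·66.61)²) = √(530.99091 + 15615.09157) = 127.067 km
B–D: √((0.790·111.32)² + (0.981·66.61)²) = √(7733.93607 + 4269.89192) = 109.562 km
B–E: √((-0.501·111.32)² + (1.617·66.61)²) = √(3110.44013 + 11601.09297) = 121.291 km
B–F: √((0.876·111.32)² + (-0.131·66.61)²) = √(9509.43267 + 76.14151) = 97.906 km
C–D: √((0.997·111.32)² + (-0.895·66.61)²) = √(12317.90107 + 3554.06149) = 125.984 km
C–E: √((-0.294·111.32)² + (-0.259·66.61)²) = √(1071.12722 + 297.63116) = 36.997 km
C–F: √((1.083·111.32)² + (-2.007·66.61)²) = √(14534.60751 + 17872.01879) = 180.018 km
D–E: √((-1.291·111.32)² + (0.636·66.61)²) = √(20653.74829 + 1794.70511) = 149.828 km
D–F: √((0.086·111.32)² + (-1.112·66.61)²) = √(91.65229 + 5486.41230) = 74.686 km
E–F: √((1.377·111.32)² + (-1.748·66.61)²) = √(23497.10058 + 13556.94156) = 192.494 km
Closest pair: C–E at 36.997 km.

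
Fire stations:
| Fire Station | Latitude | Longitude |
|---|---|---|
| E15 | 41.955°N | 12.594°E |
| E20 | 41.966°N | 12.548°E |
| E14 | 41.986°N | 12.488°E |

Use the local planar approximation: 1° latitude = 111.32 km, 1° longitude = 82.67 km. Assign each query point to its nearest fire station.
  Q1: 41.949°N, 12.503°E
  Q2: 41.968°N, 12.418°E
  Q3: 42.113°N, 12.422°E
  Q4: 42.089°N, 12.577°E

Q1→E20; Q2→E14; Q3→E14; Q4→E14

Q1 at 41.949°N, 12.503°E:
  E15: √((0.006·111.32)² + (0.091·82.67)²) = √(0.44612 + 56.59508) = 7.553 km
  E20: √((0.017·111.32)² + (0.045·82.67)²) = √(3.58133 + 13.83952) = 4.174 km
  E14: √((0.037·111.32)² + (-0.015·82.67)²) = √(16.96484 + 1.53772) = 4.301 km
  → nearest: E20 (4.174 km)
Q2 at 41.968°N, 12.418°E:
  E15: √((-0.013·111.32)² + (0.176·82.67)²) = √(2.09427 + 211.70017) = 14.622 km
  E20: √((-0.002·111.32)² + (0.130·82.67)²) = √(0.04957 + 115.50016) = 10.749 km
  E14: √((0.018·111.32)² + (0.070·82.67)²) = √(4.01505 + 33.48821) = 6.124 km
  → nearest: E14 (6.124 km)
Q3 at 42.113°N, 12.422°E:
  E15: √((-0.158·111.32)² + (0.172·82.67)²) = √(309.35744 + 202.18679) = 22.617 km
  E20: √((-0.147·111.32)² + (0.126·82.67)²) = √(267.78181 + 108.50181) = 19.398 km
  E14: √((-0.127·111.32)² + (0.066·82.67)²) = √(199.87286 + 29.77034) = 15.154 km
  → nearest: E14 (15.154 km)
Q4 at 42.089°N, 12.577°E:
  E15: √((-0.134·111.32)² + (0.017·82.67)²) = √(222.51331 + 1.97512) = 14.983 km
  E20: √((-0.123·111.32)² + (-0.029·82.67)²) = √(187.48072 + 5.74767) = 13.901 km
  E14: √((-0.103·111.32)² + (-0.089·82.67)²) = √(131.46824 + 54.13472) = 13.624 km
  → nearest: E14 (13.624 km)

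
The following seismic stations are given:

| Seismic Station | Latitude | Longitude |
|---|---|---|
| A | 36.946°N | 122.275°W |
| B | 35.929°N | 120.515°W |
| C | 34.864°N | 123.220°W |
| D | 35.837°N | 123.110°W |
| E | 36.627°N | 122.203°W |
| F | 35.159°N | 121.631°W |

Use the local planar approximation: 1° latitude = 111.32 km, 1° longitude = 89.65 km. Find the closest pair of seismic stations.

A and E

Pairwise distances:
A–E: √((-0.319·111.32)² + (0.072·89.65)²) = √(1261.03680 + 41.66444) = 36.093 km
C–D: √((0.973·111.32)² + (0.110·89.65)²) = √(11732.00058 + 97.24918) = 108.762 km
D–E: √((0.790·111.32)² + (0.907·89.65)²) = √(7733.93607 + 6611.73079) = 119.773 km
B–F: √((-0.770·111.32)² + (-1.116·89.65)²) = √(7347.30123 + 10009.88244) = 131.747 km
A–D: √((-1.109·111.32)² + (-0.835·89.65)²) = √(15240.86049 + 5603.68274) = 144.376 km
C–F: √((0.295·111.32)² + (1.589·89.65)²) = √(1078.42619 + 20293.09938) = 146.190 km
D–F: √((-0.678·111.32)² + (1.479·89.65)²) = √(5696.46959 + 17580.73128) = 152.569 km
B–E: √((0.698·111.32)² + (-1.688·89.65)²) = √(6037.50135 + 22900.52677) = 170.112 km
E–F: √((-1.468·111.32)² + (0.572·89.65)²) = √(26705.36428 + 2629.61789) = 171.275 km
A–B: √((-1.017·111.32)² + (1.760·89.65)²) = √(12817.05657 + 24895.79066) = 194.198 km
A–F: √((-1.787·111.32)² + (0.644·89.65)²) = √(39572.68338 + 3333.28404) = 207.138 km
C–E: √((1.763·111.32)² + (1.017·89.65)²) = √(38516.87285 + 8312.70739) = 216.401 km
B–D: √((-0.092·111.32)² + (-2.595·89.65)²) = √(104.88709 + 54122.18384) = 232.867 km
A–C: √((-2.082·111.32)² + (-0.945·89.65)²) = √(53716.51707 + 7177.35132) = 246.767 km
B–C: √((-1.065·111.32)² + (-2.705·89.65)²) = √(14055.47771 + 58807.82626) = 269.932 km
Closest pair: A–E at 36.093 km.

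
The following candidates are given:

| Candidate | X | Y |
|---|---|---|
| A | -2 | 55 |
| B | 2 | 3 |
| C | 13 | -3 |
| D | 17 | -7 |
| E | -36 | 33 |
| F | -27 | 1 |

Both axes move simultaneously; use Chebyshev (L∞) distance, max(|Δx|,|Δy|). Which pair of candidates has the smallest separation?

C and D

Pairwise distances:
C–D: 4
B–C: 11
B–D: 15
B–F: 29
E–F: 32
A–E: 34
B–E: 38
C–F: 40
D–F: 44
C–E: 49
A–B: 52
D–E: 53
A–F: 54
A–C: 58
A–D: 62
Closest pair: C–D at 4.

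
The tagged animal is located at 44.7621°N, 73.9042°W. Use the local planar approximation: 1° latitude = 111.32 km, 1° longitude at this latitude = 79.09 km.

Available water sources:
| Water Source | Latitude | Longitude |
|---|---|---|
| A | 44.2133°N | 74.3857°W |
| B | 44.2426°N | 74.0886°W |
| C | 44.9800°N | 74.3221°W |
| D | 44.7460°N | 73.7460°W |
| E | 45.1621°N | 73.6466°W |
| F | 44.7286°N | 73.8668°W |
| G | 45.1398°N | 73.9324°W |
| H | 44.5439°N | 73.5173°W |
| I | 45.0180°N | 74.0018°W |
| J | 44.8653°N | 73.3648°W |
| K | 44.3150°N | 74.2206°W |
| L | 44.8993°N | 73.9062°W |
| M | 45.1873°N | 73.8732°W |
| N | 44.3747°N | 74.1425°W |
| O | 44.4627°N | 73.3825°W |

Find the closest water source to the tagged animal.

Distances from 44.7621°N, 73.9042°W:
A: 71.9896 km
B: 59.6414 km
C: 40.9976 km
D: 12.6397 km
E: 48.9676 km
F: 4.7599 km
G: 42.1047 km
H: 39.0687 km
I: 29.5141 km
J: 44.1809 km
K: 55.7079 km
L: 15.2739 km
M: 47.3967 km
N: 47.0639 km
O: 53.0408 km
Minimum: F at 4.7599 km.

F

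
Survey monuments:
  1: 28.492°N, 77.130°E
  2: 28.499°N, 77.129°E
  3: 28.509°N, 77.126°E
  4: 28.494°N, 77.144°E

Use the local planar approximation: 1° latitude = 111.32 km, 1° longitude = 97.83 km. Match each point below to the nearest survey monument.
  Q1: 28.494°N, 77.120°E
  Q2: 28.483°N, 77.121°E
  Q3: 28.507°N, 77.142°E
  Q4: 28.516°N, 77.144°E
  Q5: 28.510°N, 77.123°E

Q1 at 28.494°N, 77.120°E:
  1: √((-0.002·111.32)² + (0.010·97.83)²) = √(0.04957 + 0.95707) = 1.003 km
  2: √((0.005·111.32)² + (0.009·97.83)²) = √(0.30980 + 0.77523) = 1.042 km
  3: √((0.015·111.32)² + (0.006·97.83)²) = √(2.78823 + 0.34455) = 1.770 km
  4: √((0.000·111.32)² + (0.024·97.83)²) = √(0.00000 + 5.51273) = 2.348 km
  → nearest: 1 (1.003 km)
Q2 at 28.483°N, 77.121°E:
  1: √((0.009·111.32)² + (0.009·97.83)²) = √(1.00376 + 0.77523) = 1.334 km
  2: √((0.016·111.32)² + (0.008·97.83)²) = √(3.17239 + 0.61253) = 1.945 km
  3: √((0.026·111.32)² + (0.005·97.83)²) = √(8.37709 + 0.23927) = 2.935 km
  4: √((0.011·111.32)² + (0.023·97.83)²) = √(1.49945 + 5.06291) = 2.562 km
  → nearest: 1 (1.334 km)
Q3 at 28.507°N, 77.142°E:
  1: √((-0.015·111.32)² + (-0.012·97.83)²) = √(2.78823 + 1.37818) = 2.041 km
  2: √((-0.008·111.32)² + (-0.013·97.83)²) = √(0.79310 + 1.61745) = 1.553 km
  3: √((0.002·111.32)² + (-0.016·97.83)²) = √(0.04957 + 2.45010) = 1.581 km
  4: √((-0.013·111.32)² + (0.002·97.83)²) = √(2.09427 + 0.03828) = 1.460 km
  → nearest: 4 (1.460 km)
Q4 at 28.516°N, 77.144°E:
  1: √((-0.024·111.32)² + (-0.014·97.83)²) = √(7.13787 + 1.87586) = 3.002 km
  2: √((-0.017·111.32)² + (-0.015·97.83)²) = √(3.58133 + 2.15341) = 2.395 km
  3: √((-0.007·111.32)² + (-0.018·97.83)²) = √(0.60721 + 3.10091) = 1.926 km
  4: √((-0.022·111.32)² + (0.000·97.83)²) = √(5.99780 + 0.00000) = 2.449 km
  → nearest: 3 (1.926 km)
Q5 at 28.510°N, 77.123°E:
  1: √((-0.018·111.32)² + (0.007·97.83)²) = √(4.01505 + 0.46896) = 2.118 km
  2: √((-0.011·111.32)² + (0.006·97.83)²) = √(1.49945 + 0.34455) = 1.358 km
  3: √((-0.001·111.32)² + (0.003·97.83)²) = √(0.01239 + 0.08614) = 0.314 km
  4: √((-0.016·111.32)² + (0.021·97.83)²) = √(3.17239 + 4.22068) = 2.719 km
  → nearest: 3 (0.314 km)

Q1→1; Q2→1; Q3→4; Q4→3; Q5→3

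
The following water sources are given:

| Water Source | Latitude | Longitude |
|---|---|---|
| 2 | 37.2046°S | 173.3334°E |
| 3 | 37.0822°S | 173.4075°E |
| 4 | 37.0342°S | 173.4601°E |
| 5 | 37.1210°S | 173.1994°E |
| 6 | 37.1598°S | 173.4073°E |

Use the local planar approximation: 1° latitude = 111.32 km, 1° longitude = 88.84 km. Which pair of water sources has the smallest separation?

3 and 4

Pairwise distances:
2–3: 15.1325 km
2–4: 22.0572 km
2–5: 15.1105 km
2–6: 8.2447 km
3–4: 7.0985 km
3–5: 18.9854 km
3–6: 8.6385 km
4–5: 25.0954 km
4–6: 14.7477 km
5–6: 18.9681 km
Closest pair: 3–4 at 7.0985 km.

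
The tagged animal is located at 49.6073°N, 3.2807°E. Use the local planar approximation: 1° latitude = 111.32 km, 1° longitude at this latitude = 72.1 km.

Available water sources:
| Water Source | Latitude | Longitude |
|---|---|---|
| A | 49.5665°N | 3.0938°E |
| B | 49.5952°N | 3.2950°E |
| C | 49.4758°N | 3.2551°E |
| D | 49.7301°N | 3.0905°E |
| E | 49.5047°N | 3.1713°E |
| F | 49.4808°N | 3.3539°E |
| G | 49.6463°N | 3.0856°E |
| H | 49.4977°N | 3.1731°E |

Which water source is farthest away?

Distances from 49.6073°N, 3.2807°E:
A: √((-0.0408·111.32)² + (-0.1869·72.1)²) = √(20.628456 + 181.588831) = 14.2203 km
B: √((-0.0121·111.32)² + (0.0143·72.1)²) = √(1.814334 + 1.063023) = 1.6963 km
C: √((-0.1315·111.32)² + (-0.0256·72.1)²) = √(214.288024 + 3.406830) = 14.7545 km
D: √((0.1228·111.32)² + (-0.1902·72.1)²) = √(186.871525 + 188.057888) = 19.3631 km
E: √((-0.1026·111.32)² + (-0.1094·72.1)²) = √(130.449109 + 62.216442) = 13.8804 km
F: √((-0.1265·111.32)² + (0.0732·72.1)²) = √(198.302161 + 27.854328) = 15.0385 km
G: √((0.0390·111.32)² + (-0.1951·72.1)²) = √(18.848449 + 197.872330) = 14.7214 km
H: √((-0.1096·111.32)² + (-0.1076·72.1)²) = √(148.856397 + 60.185943) = 14.4583 km
Maximum: D at 19.3631 km.

D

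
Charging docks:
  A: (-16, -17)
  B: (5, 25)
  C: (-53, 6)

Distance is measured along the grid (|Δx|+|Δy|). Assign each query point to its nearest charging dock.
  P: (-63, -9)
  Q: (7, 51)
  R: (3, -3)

P→C; Q→B; R→B

P at (-63, -9):
  A: 55
  B: 102
  C: 25
  → nearest: C (25)
Q at (7, 51):
  A: 91
  B: 28
  C: 105
  → nearest: B (28)
R at (3, -3):
  A: 33
  B: 30
  C: 65
  → nearest: B (30)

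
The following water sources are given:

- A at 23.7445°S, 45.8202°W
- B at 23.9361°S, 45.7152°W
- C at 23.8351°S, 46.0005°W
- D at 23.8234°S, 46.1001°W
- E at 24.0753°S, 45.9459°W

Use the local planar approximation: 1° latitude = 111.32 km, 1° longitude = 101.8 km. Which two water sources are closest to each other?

Pairwise distances:
A–B: 23.8574 km
A–C: 20.9430 km
A–D: 29.8168 km
A–E: 38.9846 km
B–C: 31.1439 km
B–D: 41.1423 km
B–E: 28.1367 km
C–D: 10.2226 km
C–E: 27.3107 km
D–E: 32.1363 km
Closest pair: C–D at 10.2226 km.

C and D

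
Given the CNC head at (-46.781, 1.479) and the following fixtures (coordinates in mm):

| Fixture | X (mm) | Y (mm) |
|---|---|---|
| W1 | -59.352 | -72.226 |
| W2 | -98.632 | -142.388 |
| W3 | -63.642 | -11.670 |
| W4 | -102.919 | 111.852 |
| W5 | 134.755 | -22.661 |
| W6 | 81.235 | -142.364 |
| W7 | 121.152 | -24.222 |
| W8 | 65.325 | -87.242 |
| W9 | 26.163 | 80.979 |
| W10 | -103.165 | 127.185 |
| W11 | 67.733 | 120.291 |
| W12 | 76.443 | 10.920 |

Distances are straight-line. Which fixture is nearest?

W3

Distances from (-46.781, 1.479):
W1: 74.769 mm
W2: 152.926 mm
W3: 21.382 mm
W4: 123.829 mm
W5: 183.134 mm
W6: 192.559 mm
W7: 169.888 mm
W8: 142.966 mm
W9: 107.894 mm
W10: 137.772 mm
W11: 165.014 mm
W12: 123.585 mm
Minimum: W3 at 21.382 mm.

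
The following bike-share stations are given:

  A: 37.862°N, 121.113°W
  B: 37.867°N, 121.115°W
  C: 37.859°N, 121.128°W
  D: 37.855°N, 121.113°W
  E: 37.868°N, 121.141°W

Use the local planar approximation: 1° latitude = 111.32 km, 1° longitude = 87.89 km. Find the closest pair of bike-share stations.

A and B

Pairwise distances:
A–B: 0.584 km
A–C: 1.360 km
A–D: 0.779 km
A–E: 2.550 km
B–C: 1.449 km
B–D: 1.347 km
B–E: 2.288 km
C–D: 1.392 km
C–E: 1.520 km
D–E: 2.855 km
Closest pair: A–B at 0.584 km.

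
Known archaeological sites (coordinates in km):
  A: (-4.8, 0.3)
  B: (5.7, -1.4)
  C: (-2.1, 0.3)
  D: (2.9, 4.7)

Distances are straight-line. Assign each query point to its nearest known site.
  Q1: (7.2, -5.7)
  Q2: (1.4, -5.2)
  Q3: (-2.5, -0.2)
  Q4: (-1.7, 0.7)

Q1 at (7.2, -5.7):
  A: 13.416 km
  B: 4.554 km
  C: 11.068 km
  D: 11.254 km
  → nearest: B (4.554 km)
Q2 at (1.4, -5.2):
  A: 8.288 km
  B: 5.738 km
  C: 6.519 km
  D: 10.013 km
  → nearest: B (5.738 km)
Q3 at (-2.5, -0.2):
  A: 2.354 km
  B: 8.287 km
  C: 0.640 km
  D: 7.292 km
  → nearest: C (0.640 km)
Q4 at (-1.7, 0.7):
  A: 3.126 km
  B: 7.692 km
  C: 0.566 km
  D: 6.096 km
  → nearest: C (0.566 km)

Q1→B; Q2→B; Q3→C; Q4→C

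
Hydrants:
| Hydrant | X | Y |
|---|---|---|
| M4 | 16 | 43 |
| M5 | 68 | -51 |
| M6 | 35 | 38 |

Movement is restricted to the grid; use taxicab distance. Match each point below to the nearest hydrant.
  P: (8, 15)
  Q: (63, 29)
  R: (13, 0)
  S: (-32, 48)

P→M4; Q→M6; R→M4; S→M4

P at (8, 15):
  M4: |8| + |28| = 8 + 28 = 36
  M5: |60| + |-66| = 60 + 66 = 126
  M6: |27| + |23| = 27 + 23 = 50
  → nearest: M4 (36)
Q at (63, 29):
  M4: |-47| + |14| = 47 + 14 = 61
  M5: |5| + |-80| = 5 + 80 = 85
  M6: |-28| + |9| = 28 + 9 = 37
  → nearest: M6 (37)
R at (13, 0):
  M4: |3| + |43| = 3 + 43 = 46
  M5: |55| + |-51| = 55 + 51 = 106
  M6: |22| + |38| = 22 + 38 = 60
  → nearest: M4 (46)
S at (-32, 48):
  M4: |48| + |-5| = 48 + 5 = 53
  M5: |100| + |-99| = 100 + 99 = 199
  M6: |67| + |-10| = 67 + 10 = 77
  → nearest: M4 (53)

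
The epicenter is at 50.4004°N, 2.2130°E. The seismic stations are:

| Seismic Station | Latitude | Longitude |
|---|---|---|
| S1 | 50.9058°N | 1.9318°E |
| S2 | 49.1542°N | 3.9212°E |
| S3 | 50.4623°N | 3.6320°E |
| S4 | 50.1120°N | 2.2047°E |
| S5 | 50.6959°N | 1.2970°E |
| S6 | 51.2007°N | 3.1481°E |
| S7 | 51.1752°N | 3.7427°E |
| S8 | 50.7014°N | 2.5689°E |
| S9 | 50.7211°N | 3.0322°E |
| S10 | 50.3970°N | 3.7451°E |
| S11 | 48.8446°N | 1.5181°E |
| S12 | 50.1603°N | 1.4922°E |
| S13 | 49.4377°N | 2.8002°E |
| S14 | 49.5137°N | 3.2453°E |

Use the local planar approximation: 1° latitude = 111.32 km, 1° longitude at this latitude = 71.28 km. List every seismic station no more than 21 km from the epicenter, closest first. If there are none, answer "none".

none

Distances from 50.4004°N, 2.2130°E:
S1: √((0.5054·111.32)² + (-0.2812·71.28)²) = √(3165.314524 + 401.759370) = 59.7250 km
S2: √((-1.2462·111.32)² + (1.7082·71.28)²) = √(19245.176090 + 14825.618386) = 184.5828 km
S3: √((0.0619·111.32)² + (1.4190·71.28)²) = √(47.481857 + 10230.578050) = 101.3808 km
S4: √((-0.2884·111.32)² + (-0.0083·71.28)²) = √(1030.710992 + 0.350019) = 32.1101 km
S5: √((0.2955·111.32)² + (-0.9160·71.28)²) = √(1082.084972 + 4263.107945) = 73.1108 km
S6: √((0.8003·111.32)² + (0.9351·71.28)²) = √(7936.920480 + 4442.746118) = 111.2640 km
S7: √((0.7748·111.32)² + (1.5297·71.28)²) = √(7439.189461 + 11889.070858) = 139.0261 km
S8: √((0.3010·111.32)² + (0.3559·71.28)²) = √(1122.740494 + 643.563431) = 42.0274 km
S9: √((0.3207·111.32)² + (0.8192·71.28)²) = √(1274.513134 + 3409.692932) = 68.4413 km
S10: √((-0.0034·111.32)² + (1.5321·71.28)²) = √(0.143253 + 11926.406485) = 109.2087 km
S11: √((-1.5558·111.32)² + (-0.6949·71.28)²) = √(29995.349708 + 2453.465782) = 180.1355 km
S12: √((-0.2401·111.32)² + (-0.7208·71.28)²) = √(714.382349 + 2639.763004) = 57.9150 km
S13: √((-0.9627·111.32)² + (0.5872·71.28)²) = √(11484.929641 + 1751.892591) = 115.0514 km
S14: √((-0.8867·111.32)² + (1.0323·71.28)²) = √(9743.159501 + 5414.361349) = 123.1159 km
Threshold 21 km: none within range.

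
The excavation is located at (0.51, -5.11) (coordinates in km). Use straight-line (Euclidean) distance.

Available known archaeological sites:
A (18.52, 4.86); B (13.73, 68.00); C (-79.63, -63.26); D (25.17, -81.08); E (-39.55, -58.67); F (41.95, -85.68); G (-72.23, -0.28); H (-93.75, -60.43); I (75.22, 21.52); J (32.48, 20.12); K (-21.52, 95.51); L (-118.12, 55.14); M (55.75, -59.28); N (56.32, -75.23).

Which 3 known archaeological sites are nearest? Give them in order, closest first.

Distances from (0.51, -5.11):
A: 20.59 km
B: 74.30 km
C: 99.01 km
D: 79.87 km
E: 66.88 km
F: 90.60 km
G: 72.90 km
H: 109.29 km
I: 79.31 km
J: 40.73 km
K: 103.00 km
L: 133.05 km
M: 77.37 km
N: 89.62 km
Sorted: A (20.59 km) < J (40.73 km) < E (66.88 km) < G (72.90 km) < B (74.30 km) < …

A, J, E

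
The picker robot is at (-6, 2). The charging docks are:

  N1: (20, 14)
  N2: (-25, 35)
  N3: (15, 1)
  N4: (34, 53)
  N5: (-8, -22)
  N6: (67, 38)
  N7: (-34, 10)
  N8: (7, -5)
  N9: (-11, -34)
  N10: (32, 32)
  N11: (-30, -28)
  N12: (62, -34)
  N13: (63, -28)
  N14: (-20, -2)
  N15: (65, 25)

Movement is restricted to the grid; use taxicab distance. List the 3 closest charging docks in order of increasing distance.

N14, N8, N3

Distances from (-6, 2):
N1: 38
N2: 52
N3: 22
N4: 91
N5: 26
N6: 109
N7: 36
N8: 20
N9: 41
N10: 68
N11: 54
N12: 104
N13: 99
N14: 18
N15: 94
Sorted: N14 (18) < N8 (20) < N3 (22) < N5 (26) < N7 (36) < …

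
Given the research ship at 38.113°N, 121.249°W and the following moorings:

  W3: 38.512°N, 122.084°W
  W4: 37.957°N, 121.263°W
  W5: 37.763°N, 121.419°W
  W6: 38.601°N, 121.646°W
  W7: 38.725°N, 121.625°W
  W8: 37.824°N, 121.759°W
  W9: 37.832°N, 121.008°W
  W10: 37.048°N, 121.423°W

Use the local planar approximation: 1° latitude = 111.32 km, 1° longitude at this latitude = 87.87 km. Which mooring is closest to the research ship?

Distances from 38.113°N, 121.249°W:
W3: √((0.399·111.32)² + (-0.835·87.87)²) = √(1972.84146 + 5383.36968) = 85.768 km
W4: √((-0.156·111.32)² + (-0.014·87.87)²) = √(301.57518 + 1.51334) = 17.409 km
W5: √((-0.350·111.32)² + (-0.170·87.87)²) = √(1518.03744 + 223.14086) = 41.727 km
W6: √((0.488·111.32)² + (-0.397·87.87)²) = √(2951.11436 + 1216.92067) = 64.560 km
W7: √((0.612·111.32)² + (-0.376·87.87)²) = √(4641.40258 + 1091.58345) = 75.716 km
W8: √((-0.289·111.32)² + (-0.510·87.87)²) = √(1035.00413 + 2008.26771) = 55.166 km
W9: √((-0.281·111.32)² + (0.241·87.87)²) = √(978.49596 + 448.45135) = 37.775 km
W10: √((-1.065·111.32)² + (-0.174·87.87)²) = √(14055.47771 + 233.76514) = 119.538 km
Minimum: W4 at 17.409 km.

W4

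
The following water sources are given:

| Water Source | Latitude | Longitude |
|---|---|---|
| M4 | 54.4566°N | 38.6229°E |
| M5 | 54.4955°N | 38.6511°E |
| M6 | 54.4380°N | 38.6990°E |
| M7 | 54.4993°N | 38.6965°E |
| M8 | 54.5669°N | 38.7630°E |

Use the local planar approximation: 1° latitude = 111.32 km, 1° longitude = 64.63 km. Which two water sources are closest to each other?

Pairwise distances:
M4–M5: 4.6983 km
M4–M6: 5.3364 km
M4–M7: 6.7247 km
M4–M8: 15.2562 km
M5–M6: 7.1102 km
M5–M7: 2.9645 km
M5–M8: 10.7461 km
M6–M7: 6.8258 km
M6–M8: 14.9334 km
M7–M8: 8.6661 km
Closest pair: M5–M7 at 2.9645 km.

M5 and M7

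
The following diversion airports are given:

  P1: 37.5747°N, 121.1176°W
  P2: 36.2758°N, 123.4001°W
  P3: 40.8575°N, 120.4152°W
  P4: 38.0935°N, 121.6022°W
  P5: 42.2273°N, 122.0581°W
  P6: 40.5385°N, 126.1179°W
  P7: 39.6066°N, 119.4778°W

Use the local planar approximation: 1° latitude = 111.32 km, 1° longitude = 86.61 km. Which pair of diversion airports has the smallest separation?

Pairwise distances:
P1–P2: 244.9236 km
P1–P3: 370.4703 km
P1–P4: 71.3931 km
P1–P5: 524.2938 km
P1–P6: 544.4343 km
P1–P7: 267.0823 km
P2–P3: 571.8123 km
P2–P4: 255.3264 km
P2–P5: 672.6393 km
P2–P6: 529.6986 km
P2–P7: 502.8761 km
P3–P4: 324.4091 km
P3–P5: 208.5639 km
P3–P6: 495.1858 km
P3–P7: 161.1898 km
P4–P5: 461.8655 km
P4–P6: 476.4908 km
P4–P7: 249.4501 km
P5–P6: 398.7218 km
P5–P7: 367.4960 km
P6–P7: 584.3806 km
Closest pair: P1–P4 at 71.3931 km.

P1 and P4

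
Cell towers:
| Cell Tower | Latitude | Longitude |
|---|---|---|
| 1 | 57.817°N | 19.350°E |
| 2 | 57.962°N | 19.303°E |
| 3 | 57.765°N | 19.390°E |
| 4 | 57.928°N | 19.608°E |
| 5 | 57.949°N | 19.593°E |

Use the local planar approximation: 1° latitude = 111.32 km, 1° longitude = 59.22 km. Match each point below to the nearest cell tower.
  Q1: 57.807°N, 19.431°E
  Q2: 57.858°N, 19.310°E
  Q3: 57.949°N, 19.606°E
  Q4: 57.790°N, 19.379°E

Q1→1; Q2→1; Q3→5; Q4→3

Q1 at 57.807°N, 19.431°E:
  1: √((0.010·111.32)² + (-0.081·59.22)²) = √(1.23921 + 23.00948) = 4.924 km
  2: √((0.155·111.32)² + (-0.128·59.22)²) = √(297.72122 + 57.45883) = 18.846 km
  3: √((-0.042·111.32)² + (-0.041·59.22)²) = √(21.85974 + 5.89528) = 5.268 km
  4: √((0.121·111.32)² + (0.177·59.22)²) = √(181.43336 + 109.87107) = 17.068 km
  5: √((0.142·111.32)² + (0.162·59.22)²) = √(249.87516 + 92.03793) = 18.491 km
  → nearest: 1 (4.924 km)
Q2 at 57.858°N, 19.310°E:
  1: √((-0.041·111.32)² + (0.040·59.22)²) = √(20.83119 + 5.61121) = 5.142 km
  2: √((0.104·111.32)² + (-0.007·59.22)²) = √(134.03341 + 0.17184) = 11.585 km
  3: √((-0.093·111.32)² + (0.080·59.22)²) = √(107.17964 + 22.44485) = 11.385 km
  4: √((0.070·111.32)² + (0.298·59.22)²) = √(60.72150 + 311.43637) = 19.291 km
  5: √((0.091·111.32)² + (0.283·59.22)²) = √(102.61933 + 280.87280) = 19.583 km
  → nearest: 1 (5.142 km)
Q3 at 57.949°N, 19.606°E:
  1: √((-0.132·111.32)² + (-0.256·59.22)²) = √(215.92069 + 229.83530) = 21.113 km
  2: √((0.013·111.32)² + (-0.303·59.22)²) = √(2.09427 + 321.97493) = 18.002 km
  3: √((-0.184·111.32)² + (-0.216·59.22)²) = √(419.54837 + 163.62298) = 24.149 km
  4: √((-0.021·111.32)² + (0.002·59.22)²) = √(5.46493 + 0.01403) = 2.341 km
  5: √((0.000·111.32)² + (-0.013·59.22)²) = √(0.00000 + 0.59268) = 0.770 km
  → nearest: 5 (0.770 km)
Q4 at 57.790°N, 19.379°E:
  1: √((0.027·111.32)² + (-0.029·59.22)²) = √(9.03387 + 2.94939) = 3.462 km
  2: √((0.172·111.32)² + (-0.076·59.22)²) = √(366.60914 + 20.25648) = 19.669 km
  3: √((-0.025·111.32)² + (0.011·59.22)²) = √(7.74509 + 0.42435) = 2.858 km
  4: √((0.138·111.32)² + (0.229·59.22)²) = √(235.99596 + 183.91103) = 20.492 km
  5: √((0.159·111.32)² + (0.214·59.22)²) = √(313.28575 + 160.60696) = 21.769 km
  → nearest: 3 (2.858 km)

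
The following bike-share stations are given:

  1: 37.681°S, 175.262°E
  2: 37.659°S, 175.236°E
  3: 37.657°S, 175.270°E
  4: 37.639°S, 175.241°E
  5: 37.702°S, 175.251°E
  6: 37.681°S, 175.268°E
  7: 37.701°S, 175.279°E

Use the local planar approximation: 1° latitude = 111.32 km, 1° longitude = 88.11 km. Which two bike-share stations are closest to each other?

Pairwise distances:
1–6: 0.529 km
2–4: 2.270 km
6–7: 2.428 km
5–7: 2.470 km
1–5: 2.531 km
3–6: 2.677 km
1–7: 2.683 km
1–3: 2.763 km
5–6: 2.776 km
2–3: 3.004 km
3–4: 3.247 km
1–2: 3.353 km
2–6: 3.735 km
3–7: 4.962 km
2–5: 4.966 km
1–4: 5.028 km
4–6: 5.246 km
3–5: 5.282 km
2–7: 6.018 km
4–5: 7.068 km
4–7: 7.671 km
Closest pair: 1–6 at 0.529 km.

1 and 6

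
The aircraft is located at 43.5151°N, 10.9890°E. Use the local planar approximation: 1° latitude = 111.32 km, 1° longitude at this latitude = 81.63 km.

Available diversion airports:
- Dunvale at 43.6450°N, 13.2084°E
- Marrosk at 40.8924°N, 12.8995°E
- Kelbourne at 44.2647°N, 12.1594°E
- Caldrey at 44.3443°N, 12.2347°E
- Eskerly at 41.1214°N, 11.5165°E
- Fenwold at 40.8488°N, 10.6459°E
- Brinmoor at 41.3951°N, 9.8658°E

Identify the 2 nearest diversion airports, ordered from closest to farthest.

Kelbourne, Caldrey

Distances from 43.5151°N, 10.9890°E:
Dunvale: 181.7458 km
Marrosk: 331.0011 km
Kelbourne: 126.8503 km
Caldrey: 137.3340 km
Eskerly: 269.9234 km
Fenwold: 298.1310 km
Brinmoor: 253.1832 km
Sorted: Kelbourne (126.8503 km) < Caldrey (137.3340 km) < Dunvale (181.7458 km) < Brinmoor (253.1832 km) < …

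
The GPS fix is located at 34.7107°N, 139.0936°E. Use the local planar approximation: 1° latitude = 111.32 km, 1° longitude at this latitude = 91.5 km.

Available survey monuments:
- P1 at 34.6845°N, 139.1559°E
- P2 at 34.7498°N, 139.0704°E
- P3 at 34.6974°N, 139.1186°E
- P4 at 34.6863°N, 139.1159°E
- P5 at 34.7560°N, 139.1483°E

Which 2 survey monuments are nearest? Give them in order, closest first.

Distances from 34.7107°N, 139.0936°E:
P1: 6.4032 km
P2: 4.8427 km
P3: 2.7248 km
P4: 3.3972 km
P5: 7.1050 km
Sorted: P3 (2.7248 km) < P4 (3.3972 km) < P2 (4.8427 km) < P1 (6.4032 km) < …

P3, P4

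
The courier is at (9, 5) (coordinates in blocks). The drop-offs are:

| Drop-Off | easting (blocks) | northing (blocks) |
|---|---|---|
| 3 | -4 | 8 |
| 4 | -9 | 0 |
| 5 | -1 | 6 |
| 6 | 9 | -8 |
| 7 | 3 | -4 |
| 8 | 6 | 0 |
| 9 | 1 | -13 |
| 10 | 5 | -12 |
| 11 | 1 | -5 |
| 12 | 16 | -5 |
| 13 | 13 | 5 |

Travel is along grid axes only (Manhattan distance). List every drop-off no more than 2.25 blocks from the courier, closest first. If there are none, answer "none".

Distances from (9, 5):
3: 16 blocks
4: 23 blocks
5: 11 blocks
6: 13 blocks
7: 15 blocks
8: 8 blocks
9: 26 blocks
10: 21 blocks
11: 18 blocks
12: 17 blocks
13: 4 blocks
Threshold 2.25 blocks: none within range.

none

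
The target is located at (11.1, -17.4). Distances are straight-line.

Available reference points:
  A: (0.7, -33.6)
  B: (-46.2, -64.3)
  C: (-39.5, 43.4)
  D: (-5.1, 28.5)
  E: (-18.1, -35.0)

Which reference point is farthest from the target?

C

Distances from (11.1, -17.4):
A: 19.3
B: 74.0
C: 79.1
D: 48.7
E: 34.1
Maximum: C at 79.1.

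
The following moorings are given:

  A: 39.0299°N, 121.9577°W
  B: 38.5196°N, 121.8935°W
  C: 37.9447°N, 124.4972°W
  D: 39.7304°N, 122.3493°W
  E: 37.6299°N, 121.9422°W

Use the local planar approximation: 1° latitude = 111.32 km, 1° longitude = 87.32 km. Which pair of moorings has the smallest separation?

A and B

Pairwise distances:
A–B: √((-0.5103·111.32)² + (0.0642·87.32)²) = √(3226.989349 + 31.426608) = 57.0825 km
A–C: √((-1.0852·111.32)² + (-2.5395·87.32)²) = √(14593.718522 + 49172.681091) = 252.5201 km
A–D: √((0.7005·111.32)² + (-0.3916·87.32)²) = √(6080.827374 + 1169.264651) = 85.1475 km
A–E: √((-1.4000·111.32)² + (0.0155·87.32)²) = √(24288.599104 + 1.831854) = 155.8539 km
B–C: √((-0.5749·111.32)² + (-2.6037·87.32)²) = √(4095.727109 + 51690.334221) = 236.1907 km
B–D: √((1.2108·111.32)² + (-0.4558·87.32)²) = √(18167.334806 + 1584.076298) = 140.5397 km
B–E: √((-0.8897·111.32)² + (-0.0487·87.32)²) = √(9809.199706 + 18.083620) = 99.1327 km
C–D: √((1.7857·111.32)² + (2.1479·87.32)²) = √(39515.127954 + 35176.738484) = 273.2981 km
C–E: √((-0.3148·111.32)² + (2.5550·87.32)²) = √(1228.049415 + 49774.770127) = 225.8380 km
D–E: √((-2.1005·111.32)² + (0.4071·87.32)²) = √(54675.374581 + 1263.658313) = 236.5143 km
Closest pair: A–B at 57.0825 km.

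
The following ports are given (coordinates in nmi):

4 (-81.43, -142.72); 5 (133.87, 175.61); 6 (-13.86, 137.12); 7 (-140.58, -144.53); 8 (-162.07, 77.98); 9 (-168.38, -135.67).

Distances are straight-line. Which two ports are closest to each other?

Pairwise distances:
7–9: √((-27.80)² + (8.86)²) = √(772.8400 + 78.4996) = 29.18 nmi
4–7: √((-59.15)² + (-1.81)²) = √(3498.7225 + 3.2761) = 59.18 nmi
4–9: √((-86.95)² + (7.05)²) = √(7560.3025 + 49.7025) = 87.24 nmi
5–6: √((-147.73)² + (-38.49)²) = √(21824.1529 + 1481.4801) = 152.66 nmi
6–8: √((-148.21)² + (-59.14)²) = √(21966.2041 + 3497.5396) = 159.57 nmi
8–9: √((-6.31)² + (-213.65)²) = √(39.8161 + 45646.3225) = 213.74 nmi
7–8: √((-21.49)² + (222.51)²) = √(461.8201 + 49510.7001) = 223.55 nmi
4–8: √((-80.64)² + (220.70)²) = √(6502.8096 + 48708.4900) = 234.97 nmi
4–6: √((67.57)² + (279.84)²) = √(4565.7049 + 78310.4256) = 287.88 nmi
6–7: √((-126.72)² + (-281.65)²) = √(16057.9584 + 79326.7225) = 308.84 nmi
5–8: √((-295.94)² + (-97.63)²) = √(87580.4836 + 9531.6169) = 311.63 nmi
6–9: √((-154.52)² + (-272.79)²) = √(23876.4304 + 74414.3841) = 313.51 nmi
4–5: √((215.30)² + (318.33)²) = √(46354.0900 + 101333.9889) = 384.30 nmi
5–7: √((-274.45)² + (-320.14)²) = √(75322.8025 + 102489.6196) = 421.68 nmi
5–9: √((-302.25)² + (-311.28)²) = √(91355.0625 + 96895.2384) = 433.88 nmi
Closest pair: 7–9 at 29.18 nmi.

7 and 9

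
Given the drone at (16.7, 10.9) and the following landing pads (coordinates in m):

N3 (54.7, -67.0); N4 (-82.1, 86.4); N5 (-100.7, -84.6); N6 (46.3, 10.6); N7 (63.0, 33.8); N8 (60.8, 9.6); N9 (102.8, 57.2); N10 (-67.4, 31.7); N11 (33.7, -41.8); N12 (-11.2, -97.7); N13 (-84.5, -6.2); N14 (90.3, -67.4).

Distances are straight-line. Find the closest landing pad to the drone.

Distances from (16.7, 10.9):
N3: √((38.0)² + (-77.9)²) = √(1444.000 + 6068.410) = 86.7 m
N4: √((-98.8)² + (75.5)²) = √(9761.440 + 5700.250) = 124.3 m
N5: √((-117.4)² + (-95.5)²) = √(13782.760 + 9120.250) = 151.3 m
N6: √((29.6)² + (-0.3)²) = √(876.160 + 0.090) = 29.6 m
N7: √((46.3)² + (22.9)²) = √(2143.690 + 524.410) = 51.7 m
N8: √((44.1)² + (-1.3)²) = √(1944.810 + 1.690) = 44.1 m
N9: √((86.1)² + (46.3)²) = √(7413.210 + 2143.690) = 97.8 m
N10: √((-84.1)² + (20.8)²) = √(7072.810 + 432.640) = 86.6 m
N11: √((17.0)² + (-52.7)²) = √(289.000 + 2777.290) = 55.4 m
N12: √((-27.9)² + (-108.6)²) = √(778.410 + 11793.960) = 112.1 m
N13: √((-101.2)² + (-17.1)²) = √(10241.440 + 292.410) = 102.6 m
N14: √((73.6)² + (-78.3)²) = √(5416.960 + 6130.890) = 107.5 m
Minimum: N6 at 29.6 m.

N6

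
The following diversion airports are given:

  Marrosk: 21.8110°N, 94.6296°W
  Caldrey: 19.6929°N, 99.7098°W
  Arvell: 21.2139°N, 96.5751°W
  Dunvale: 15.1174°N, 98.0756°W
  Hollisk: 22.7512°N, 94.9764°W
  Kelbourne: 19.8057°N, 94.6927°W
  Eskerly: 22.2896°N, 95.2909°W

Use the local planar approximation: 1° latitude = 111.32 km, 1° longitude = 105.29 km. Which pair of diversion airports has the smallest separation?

Pairwise distances:
Marrosk–Caldrey: √((-2.1181·111.32)² + (-5.0802·105.29)²) = √(55595.458439 + 286111.867241) = 584.5574 km
Marrosk–Arvell: √((-0.5971·111.32)² + (-1.9455·105.29)²) = √(4418.150826 + 41960.120010) = 215.3561 km
Marrosk–Dunvale: √((-6.6936·111.32)² + (-3.4460·105.29)²) = √(555221.029786 + 131645.129965) = 828.7739 km
Marrosk–Hollisk: √((0.9402·111.32)² + (-0.3468·105.29)²) = √(10954.356966 + 1333.313968) = 110.8498 km
Marrosk–Kelbourne: √((-2.0053·111.32)² + (-0.0631·105.29)²) = √(49831.631114 + 44.140065) = 223.3288 km
Marrosk–Eskerly: √((0.4786·111.32)² + (-0.6613·105.29)²) = √(2838.518858 + 4848.096958) = 87.6733 km
Caldrey–Arvell: √((1.5210·111.32)² + (3.1347·105.29)²) = √(28668.490306 + 108934.694343) = 370.9490 km
Caldrey–Dunvale: √((-4.5755·111.32)² + (1.6342·105.29)²) = √(259431.982671 + 29606.336006) = 537.6228 km
Caldrey–Hollisk: √((3.0583·111.32)² + (4.7334·105.29)²) = √(115906.172540 + 248382.311417) = 603.5632 km
Caldrey–Kelbourne: √((0.1128·111.32)² + (5.0171·105.29)²) = √(157.675637 + 279048.547434) = 528.3997 km
Caldrey–Eskerly: √((2.5967·111.32)² + (4.4189·105.29)²) = √(83558.368411 + 216472.433076) = 547.7507 km
Arvell–Dunvale: √((-6.0965·111.32)² + (-1.5005·105.29)²) = √(460582.626027 + 24960.095973) = 696.8090 km
Arvell–Hollisk: √((1.5373·111.32)² + (1.5987·105.29)²) = √(29286.242198 + 28334.020337) = 240.0422 km
Arvell–Kelbourne: √((-1.4082·111.32)² + (1.8824·105.29)²) = √(24573.955941 + 39282.405979) = 252.6982 km
Arvell–Eskerly: √((1.0757·111.32)² + (1.2842·105.29)²) = √(14339.325807 + 18282.668407) = 180.6156 km
Dunvale–Hollisk: √((7.6338·111.32)² + (3.0992·105.29)²) = √(722150.889383 + 106481.327815) = 910.2924 km
Dunvale–Kelbourne: √((4.6883·111.32)² + (3.3829·105.29)²) = √(272381.234155 + 126868.139617) = 631.8618 km
Dunvale–Eskerly: √((7.1722·111.32)² + (2.7847·105.29)²) = √(637457.416714 + 85966.863344) = 850.5435 km
Hollisk–Kelbourne: √((-2.9455·111.32)² + (0.2837·105.29)²) = √(107513.858796 + 892.263080) = 329.2508 km
Hollisk–Eskerly: √((-0.4616·111.32)² + (-0.3145·105.29)²) = √(2640.450289 + 1096.517459) = 61.1307 km
Kelbourne–Eskerly: √((2.4839·111.32)² + (-0.5982·105.29)²) = √(76456.534704 + 3967.044469) = 283.5905 km
Closest pair: Hollisk–Eskerly at 61.1307 km.

Hollisk and Eskerly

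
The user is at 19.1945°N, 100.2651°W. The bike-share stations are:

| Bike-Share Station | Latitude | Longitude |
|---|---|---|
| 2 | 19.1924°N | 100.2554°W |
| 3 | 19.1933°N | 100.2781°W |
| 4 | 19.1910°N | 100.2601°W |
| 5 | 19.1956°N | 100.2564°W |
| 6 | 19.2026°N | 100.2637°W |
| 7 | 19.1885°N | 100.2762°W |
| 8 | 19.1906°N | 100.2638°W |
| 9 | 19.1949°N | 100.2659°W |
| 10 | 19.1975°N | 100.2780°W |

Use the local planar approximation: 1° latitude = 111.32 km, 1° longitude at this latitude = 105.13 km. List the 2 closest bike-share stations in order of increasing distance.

9, 8

Distances from 19.1945°N, 100.2651°W:
2: √((-0.0021·111.32)² + (0.0097·105.13)²) = √(0.054649 + 1.039912) = 1.0462 km
3: √((-0.0012·111.32)² + (-0.0130·105.13)²) = √(0.017845 + 1.867842) = 1.3732 km
4: √((-0.0035·111.32)² + (0.0050·105.13)²) = √(0.151804 + 0.276308) = 0.6543 km
5: √((0.0011·111.32)² + (0.0087·105.13)²) = √(0.014994 + 0.836550) = 0.9228 km
6: √((0.0081·111.32)² + (0.0014·105.13)²) = √(0.813048 + 0.021663) = 0.9136 km
7: √((-0.0060·111.32)² + (-0.0111·105.13)²) = √(0.446117 + 1.361756) = 1.3446 km
8: √((-0.0039·111.32)² + (0.0013·105.13)²) = √(0.188484 + 0.018678) = 0.4552 km
9: √((0.0004·111.32)² + (-0.0008·105.13)²) = √(0.001983 + 0.007073) = 0.0952 km
10: √((0.0030·111.32)² + (-0.0129·105.13)²) = √(0.111529 + 1.839216) = 1.3967 km
Sorted: 9 (0.0952 km) < 8 (0.4552 km) < 4 (0.6543 km) < 6 (0.9136 km) < …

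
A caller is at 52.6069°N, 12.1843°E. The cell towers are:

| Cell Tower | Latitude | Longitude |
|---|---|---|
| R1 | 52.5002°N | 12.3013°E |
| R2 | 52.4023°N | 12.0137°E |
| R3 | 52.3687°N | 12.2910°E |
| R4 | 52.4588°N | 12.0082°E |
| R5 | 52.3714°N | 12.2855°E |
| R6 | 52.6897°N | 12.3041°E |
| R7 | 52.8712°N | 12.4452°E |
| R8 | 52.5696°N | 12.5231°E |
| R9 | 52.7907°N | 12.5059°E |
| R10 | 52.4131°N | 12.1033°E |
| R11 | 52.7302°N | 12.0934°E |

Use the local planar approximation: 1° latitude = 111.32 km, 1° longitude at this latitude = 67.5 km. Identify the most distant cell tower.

Distances from 52.6069°N, 12.1843°E:
R1: √((-0.1067·111.32)² + (0.1170·67.5)²) = √(141.083178 + 62.370506) = 14.2637 km
R2: √((-0.2046·111.32)² + (-0.1706·67.5)²) = √(518.749456 + 132.606740) = 25.5217 km
R3: √((-0.2382·111.32)² + (0.1067·67.5)²) = √(703.120742 + 51.872405) = 27.4771 km
R4: √((-0.1481·111.32)² + (-0.1761·67.5)²) = √(271.804418 + 141.294826) = 20.3248 km
R5: √((-0.2355·111.32)² + (0.1012·67.5)²) = √(687.271316 + 46.662561) = 27.0912 km
R6: √((0.0828·111.32)² + (0.1198·67.5)²) = √(84.958546 + 65.391482) = 12.2617 km
R7: √((0.2643·111.32)² + (0.2609·67.5)²) = √(865.646787 + 310.138516) = 34.2897 km
R8: √((-0.0373·111.32)² + (0.3388·67.5)²) = √(17.241064 + 522.991161) = 23.2429 km
R9: √((0.1838·111.32)² + (0.3216·67.5)²) = √(418.636807 + 471.237264) = 29.8308 km
R10: √((-0.1938·111.32)² + (-0.0810·67.5)²) = √(465.429537 + 29.893556) = 22.2559 km
R11: √((0.1233·111.32)² + (-0.0909·67.5)²) = √(188.396378 + 37.647428) = 15.0348 km
Maximum: R7 at 34.2897 km.

R7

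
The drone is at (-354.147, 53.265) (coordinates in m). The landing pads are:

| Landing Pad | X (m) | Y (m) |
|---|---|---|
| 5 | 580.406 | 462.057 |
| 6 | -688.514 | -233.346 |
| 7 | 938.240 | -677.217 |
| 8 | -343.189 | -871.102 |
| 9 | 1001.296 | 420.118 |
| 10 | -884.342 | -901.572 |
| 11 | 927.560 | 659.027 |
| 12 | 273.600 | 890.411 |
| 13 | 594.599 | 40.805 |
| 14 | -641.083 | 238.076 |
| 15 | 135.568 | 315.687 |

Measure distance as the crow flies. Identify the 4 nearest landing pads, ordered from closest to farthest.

14, 6, 15, 8

Distances from (-354.147, 53.265):
5: √((934.553)² + (408.792)²) = √(873389.30981 + 167110.89926) = 1020.049 m
6: √((-334.367)² + (-286.611)²) = √(111801.29069 + 82145.86532) = 440.394 m
7: √((1292.387)² + (-730.482)²) = √(1670264.15777 + 533603.95232) = 1484.543 m
8: √((10.958)² + (-924.367)²) = √(120.07776 + 854454.35069) = 924.432 m
9: √((1355.443)² + (366.853)²) = √(1837225.72625 + 134581.12361) = 1404.210 m
10: √((-530.195)² + (-954.837)²) = √(281106.73802 + 911713.69657) = 1092.163 m
11: √((1281.707)² + (605.762)²) = √(1642772.83385 + 366947.60064) = 1417.646 m
12: √((627.747)² + (837.146)²) = √(394066.29601 + 700813.42532) = 1046.365 m
13: √((948.746)² + (-12.460)²) = √(900118.97252 + 155.25160) = 948.828 m
14: √((-286.936)² + (184.811)²) = √(82332.26810 + 34155.10572) = 341.302 m
15: √((489.715)² + (262.422)²) = √(239820.78123 + 68865.30608) = 555.595 m
Sorted: 14 (341.302 m) < 6 (440.394 m) < 15 (555.595 m) < 8 (924.432 m) < 13 (948.828 m) < 5 (1020.049 m) < …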